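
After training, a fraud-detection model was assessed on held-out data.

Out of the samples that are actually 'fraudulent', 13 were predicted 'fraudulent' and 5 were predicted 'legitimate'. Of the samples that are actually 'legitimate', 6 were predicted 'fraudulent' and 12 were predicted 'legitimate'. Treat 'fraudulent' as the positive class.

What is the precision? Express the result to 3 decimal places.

0.684

Precision = TP/(TP+FP) = 13/(13+6) = 13/19 = 0.684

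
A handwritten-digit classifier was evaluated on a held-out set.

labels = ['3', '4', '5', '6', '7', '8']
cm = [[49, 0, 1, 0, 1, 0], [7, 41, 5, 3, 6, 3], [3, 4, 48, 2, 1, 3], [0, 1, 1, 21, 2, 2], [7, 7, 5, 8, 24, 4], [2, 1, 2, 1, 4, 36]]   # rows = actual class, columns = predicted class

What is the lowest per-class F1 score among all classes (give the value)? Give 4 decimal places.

Per-class F1 score (2·TP/(2·TP+FP+FN)):
  3: TP=49, FP=7+3+0+7+2=19, FN=0+1+0+1+0=2 → 98/119 = 0.82353
  4: TP=41, FP=0+4+1+7+1=13, FN=7+5+3+6+3=24 → 82/119 = 0.68908
  5: TP=48, FP=1+5+1+5+2=14, FN=3+4+2+1+3=13 → 96/123 = 0.78049
  6: TP=21, FP=0+3+2+8+1=14, FN=0+1+1+2+2=6 → 42/62 = 0.67742
  7: TP=24, FP=1+6+1+2+4=14, FN=7+7+5+8+4=31 → 48/93 = 0.51613
  8: TP=36, FP=0+3+3+2+4=12, FN=2+1+2+1+4=10 → 72/94 = 0.76596
Lowest is class '7' with F1 score = 0.5161.

0.5161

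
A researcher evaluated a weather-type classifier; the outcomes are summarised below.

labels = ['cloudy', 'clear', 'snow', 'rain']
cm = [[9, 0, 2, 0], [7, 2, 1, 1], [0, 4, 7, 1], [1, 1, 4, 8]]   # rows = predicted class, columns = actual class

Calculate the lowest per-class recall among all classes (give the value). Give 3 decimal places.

Per-class recall (TP/(TP+FN)):
  cloudy: TP=9, FN=7+0+1=8 → 9/17 = 0.5294
  clear: TP=2, FN=0+4+1=5 → 2/7 = 0.2857
  snow: TP=7, FN=2+1+4=7 → 7/14 = 0.5000
  rain: TP=8, FN=0+1+1=2 → 8/10 = 0.8000
Lowest is class 'clear' with recall = 0.286.

0.286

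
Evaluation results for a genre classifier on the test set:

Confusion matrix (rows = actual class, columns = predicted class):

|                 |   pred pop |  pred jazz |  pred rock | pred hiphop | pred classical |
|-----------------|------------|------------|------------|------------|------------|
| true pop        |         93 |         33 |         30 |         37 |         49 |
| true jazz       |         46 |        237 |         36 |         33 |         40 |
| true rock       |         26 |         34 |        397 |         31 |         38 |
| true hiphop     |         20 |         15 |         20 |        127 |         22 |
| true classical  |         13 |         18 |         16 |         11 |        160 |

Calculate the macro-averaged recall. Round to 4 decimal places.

Per-class recall (TP/(TP+FN)):
  pop: TP=93, FN=33+30+37+49=149 → 93/242 = 0.38430
  jazz: TP=237, FN=46+36+33+40=155 → 237/392 = 0.60459
  rock: TP=397, FN=26+34+31+38=129 → 397/526 = 0.75475
  hiphop: TP=127, FN=20+15+20+22=77 → 127/204 = 0.62255
  classical: TP=160, FN=13+18+16+11=58 → 160/218 = 0.73394
Macro-recall = mean = (0.38430 + 0.60459 + 0.75475 + 0.62255 + 0.73394) / 5 = 0.6200

0.6200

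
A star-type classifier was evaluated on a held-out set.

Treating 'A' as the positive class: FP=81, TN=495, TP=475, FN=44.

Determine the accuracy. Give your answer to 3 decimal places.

0.886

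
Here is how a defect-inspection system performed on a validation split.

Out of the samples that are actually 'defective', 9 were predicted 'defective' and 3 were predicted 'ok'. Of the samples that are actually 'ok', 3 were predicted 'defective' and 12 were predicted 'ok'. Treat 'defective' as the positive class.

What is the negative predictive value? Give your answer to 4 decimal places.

NPV = TN/(TN+FN) = 12/(12+3) = 0.8000

0.8000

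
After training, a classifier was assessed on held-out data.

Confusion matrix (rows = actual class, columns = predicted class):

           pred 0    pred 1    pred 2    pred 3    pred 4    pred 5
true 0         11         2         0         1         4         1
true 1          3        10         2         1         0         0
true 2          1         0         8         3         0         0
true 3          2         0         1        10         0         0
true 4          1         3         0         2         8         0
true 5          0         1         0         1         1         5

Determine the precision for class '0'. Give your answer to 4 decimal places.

precision = TP/(TP+FP).
0: TP=11, FP=3+1+2+1+0=7 → 11/18 = 0.61111

0.6111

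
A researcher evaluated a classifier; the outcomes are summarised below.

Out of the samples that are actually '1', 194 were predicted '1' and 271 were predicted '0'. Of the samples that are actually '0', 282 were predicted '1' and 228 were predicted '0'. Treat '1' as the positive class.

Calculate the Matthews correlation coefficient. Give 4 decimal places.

-0.1356

MCC = (TP·TN − FP·FN) / √((TP+FP)(TP+FN)(TN+FP)(TN+FN))
Numerator = 194·228 − 282·271 = -32190
Denominator = √(476·465·510·499) = √56328816600 = 237336.9263
MCC = -32190 / 237336.9263 = -0.1356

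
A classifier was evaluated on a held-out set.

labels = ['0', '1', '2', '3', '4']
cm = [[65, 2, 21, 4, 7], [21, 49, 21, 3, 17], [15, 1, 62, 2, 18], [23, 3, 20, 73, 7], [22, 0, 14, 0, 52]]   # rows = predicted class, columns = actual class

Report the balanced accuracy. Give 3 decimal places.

0.638

Balanced accuracy = mean of per-class recall.
  0: recall = 65/146 = 0.4452
  1: recall = 49/55 = 0.8909
  2: recall = 62/138 = 0.4493
  3: recall = 73/82 = 0.8902
  4: recall = 52/101 = 0.5149
Mean = (0.4452 + 0.8909 + 0.4493 + 0.8902 + 0.5149) / 5 = 0.638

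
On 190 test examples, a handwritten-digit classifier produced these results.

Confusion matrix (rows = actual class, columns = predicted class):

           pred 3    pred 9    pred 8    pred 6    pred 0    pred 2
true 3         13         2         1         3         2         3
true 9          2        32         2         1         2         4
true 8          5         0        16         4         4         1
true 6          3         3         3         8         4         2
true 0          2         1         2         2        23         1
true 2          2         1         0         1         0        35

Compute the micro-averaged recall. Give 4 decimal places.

Micro-averaging pools counts across classes: ΣTP=127, ΣFP=63, ΣFN=63.
Micro-recall = TP/(TP+FN) on pooled counts = 0.6684 (equals overall accuracy in single-label multiclass).

0.6684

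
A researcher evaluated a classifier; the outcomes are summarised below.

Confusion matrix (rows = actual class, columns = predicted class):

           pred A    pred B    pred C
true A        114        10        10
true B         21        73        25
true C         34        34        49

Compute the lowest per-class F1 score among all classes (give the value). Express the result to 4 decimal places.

0.4876

Per-class F1 score (2·TP/(2·TP+FP+FN)):
  A: TP=114, FP=21+34=55, FN=10+10=20 → 228/303 = 0.75248
  B: TP=73, FP=10+34=44, FN=21+25=46 → 146/236 = 0.61864
  C: TP=49, FP=10+25=35, FN=34+34=68 → 98/201 = 0.48756
Lowest is class 'C' with F1 score = 0.4876.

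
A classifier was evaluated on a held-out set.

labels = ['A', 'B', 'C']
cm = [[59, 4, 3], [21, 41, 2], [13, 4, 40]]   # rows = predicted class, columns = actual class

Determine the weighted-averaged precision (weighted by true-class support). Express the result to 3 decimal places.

0.781

Per-class precision (TP/(TP+FP)):
  A: TP=59, FP=4+3=7 → 59/66 = 0.8939
  B: TP=41, FP=21+2=23 → 41/64 = 0.6406
  C: TP=40, FP=13+4=17 → 40/57 = 0.7018
Weighted-precision = Σ (supportᵢ/N)·precisionᵢ with N=187: (93/187)·0.8939 + (49/187)·0.6406 + (45/187)·0.7018 = 0.781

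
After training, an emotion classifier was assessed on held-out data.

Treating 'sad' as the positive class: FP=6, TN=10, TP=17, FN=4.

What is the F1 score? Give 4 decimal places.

Precision = TP/(TP+FP) = 17/23 = 0.7391
Recall = TP/(TP+FN) = 17/21 = 0.8095
F1 = 2·TP/(2·TP+FP+FN) = 34/44 = 0.7727

0.7727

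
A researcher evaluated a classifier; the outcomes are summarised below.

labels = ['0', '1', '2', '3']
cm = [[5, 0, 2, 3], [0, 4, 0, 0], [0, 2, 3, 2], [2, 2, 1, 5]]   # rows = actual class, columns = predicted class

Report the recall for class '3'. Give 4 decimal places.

0.5000

Take TP from the diagonal, FP from the rest of the '3' prediction marginal, FN from the rest of the '3' actual marginal.
recall = TP/(TP+FN).
3: TP=5, FN=2+2+1=5 → 5/10 = 0.50000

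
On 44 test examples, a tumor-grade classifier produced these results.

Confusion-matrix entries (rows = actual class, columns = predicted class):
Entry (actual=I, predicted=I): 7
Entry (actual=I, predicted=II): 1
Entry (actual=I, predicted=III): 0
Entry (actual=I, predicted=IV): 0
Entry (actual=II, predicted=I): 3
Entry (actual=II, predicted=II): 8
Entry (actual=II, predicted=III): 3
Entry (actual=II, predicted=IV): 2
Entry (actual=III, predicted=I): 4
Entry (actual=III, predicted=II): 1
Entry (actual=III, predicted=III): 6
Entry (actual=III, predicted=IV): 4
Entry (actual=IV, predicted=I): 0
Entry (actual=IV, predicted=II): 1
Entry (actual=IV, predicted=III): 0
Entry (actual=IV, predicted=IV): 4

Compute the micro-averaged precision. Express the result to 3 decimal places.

0.568

Micro-averaging pools counts across classes: ΣTP=25, ΣFP=19, ΣFN=19.
Micro-precision = TP/(TP+FP) on pooled counts = 0.568 (equals overall accuracy in single-label multiclass).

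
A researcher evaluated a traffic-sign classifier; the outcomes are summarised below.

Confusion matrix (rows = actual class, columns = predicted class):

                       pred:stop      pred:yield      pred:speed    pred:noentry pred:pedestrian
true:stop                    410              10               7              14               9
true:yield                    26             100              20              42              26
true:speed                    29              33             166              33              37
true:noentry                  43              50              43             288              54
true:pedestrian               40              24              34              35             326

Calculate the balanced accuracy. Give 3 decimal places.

Balanced accuracy = mean of per-class recall.
  stop: recall = 410/450 = 0.9111
  yield: recall = 100/214 = 0.4673
  speed: recall = 166/298 = 0.5570
  noentry: recall = 288/478 = 0.6025
  pedestrian: recall = 326/459 = 0.7102
Mean = (0.9111 + 0.4673 + 0.5570 + 0.6025 + 0.7102) / 5 = 0.650

0.650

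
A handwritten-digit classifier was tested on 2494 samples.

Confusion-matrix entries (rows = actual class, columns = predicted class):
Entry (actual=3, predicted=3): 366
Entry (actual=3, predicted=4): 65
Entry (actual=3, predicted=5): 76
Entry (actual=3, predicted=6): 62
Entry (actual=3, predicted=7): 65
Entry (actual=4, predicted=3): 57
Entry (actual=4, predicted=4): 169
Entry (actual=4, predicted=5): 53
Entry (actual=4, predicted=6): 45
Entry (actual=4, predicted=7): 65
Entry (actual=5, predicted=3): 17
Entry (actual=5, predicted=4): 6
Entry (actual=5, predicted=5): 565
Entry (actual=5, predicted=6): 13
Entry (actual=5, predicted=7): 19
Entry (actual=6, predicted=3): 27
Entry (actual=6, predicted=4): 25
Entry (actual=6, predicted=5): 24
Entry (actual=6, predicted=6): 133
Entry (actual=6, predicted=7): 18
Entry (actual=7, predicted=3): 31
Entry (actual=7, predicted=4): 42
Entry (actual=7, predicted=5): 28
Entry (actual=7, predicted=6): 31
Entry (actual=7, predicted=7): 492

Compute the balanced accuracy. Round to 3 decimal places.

Balanced accuracy = mean of per-class recall.
  3: recall = 366/634 = 0.5773
  4: recall = 169/389 = 0.4344
  5: recall = 565/620 = 0.9113
  6: recall = 133/227 = 0.5859
  7: recall = 492/624 = 0.7885
Mean = (0.5773 + 0.4344 + 0.9113 + 0.5859 + 0.7885) / 5 = 0.659

0.659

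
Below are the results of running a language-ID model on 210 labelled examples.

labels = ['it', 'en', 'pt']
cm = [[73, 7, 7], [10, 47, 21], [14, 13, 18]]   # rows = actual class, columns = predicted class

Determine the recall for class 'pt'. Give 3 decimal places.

0.400

One-vs-rest for 'pt': TP = diagonal; FP = other classes predicted 'pt'; FN = 'pt' predicted as other.
recall = TP/(TP+FN).
pt: TP=18, FN=14+13=27 → 18/45 = 0.4000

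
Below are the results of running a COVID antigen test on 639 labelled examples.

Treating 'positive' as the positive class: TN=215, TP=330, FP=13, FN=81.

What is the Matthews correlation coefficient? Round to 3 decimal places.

MCC = (TP·TN − FP·FN) / √((TP+FP)(TP+FN)(TN+FP)(TN+FN))
Numerator = 330·215 − 13·81 = 69897
Denominator = √(343·411·228·296) = √9513985824 = 97539.6628
MCC = 69897 / 97539.6628 = 0.717

0.717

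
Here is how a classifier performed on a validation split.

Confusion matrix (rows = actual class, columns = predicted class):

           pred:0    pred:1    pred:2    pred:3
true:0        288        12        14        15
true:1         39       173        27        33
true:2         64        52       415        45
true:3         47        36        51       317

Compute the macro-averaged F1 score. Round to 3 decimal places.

0.722

Per-class F1 score (2·TP/(2·TP+FP+FN)):
  0: TP=288, FP=39+64+47=150, FN=12+14+15=41 → 576/767 = 0.7510
  1: TP=173, FP=12+52+36=100, FN=39+27+33=99 → 346/545 = 0.6349
  2: TP=415, FP=14+27+51=92, FN=64+52+45=161 → 830/1083 = 0.7664
  3: TP=317, FP=15+33+45=93, FN=47+36+51=134 → 634/861 = 0.7364
Macro-F1 score = mean = (0.7510 + 0.6349 + 0.7664 + 0.7364) / 4 = 0.722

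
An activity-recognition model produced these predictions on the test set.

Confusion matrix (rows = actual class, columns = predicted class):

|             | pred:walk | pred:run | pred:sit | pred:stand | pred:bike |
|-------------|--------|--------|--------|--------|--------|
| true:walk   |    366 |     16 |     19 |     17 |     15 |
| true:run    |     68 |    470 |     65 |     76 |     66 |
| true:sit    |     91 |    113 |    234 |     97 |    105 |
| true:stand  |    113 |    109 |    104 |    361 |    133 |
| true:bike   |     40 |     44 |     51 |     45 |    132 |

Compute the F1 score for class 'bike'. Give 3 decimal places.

F1 score = 2·TP/(2·TP+FP+FN).
bike: TP=132, FP=15+66+105+133=319, FN=40+44+51+45=180 → 264/763 = 0.3460

0.346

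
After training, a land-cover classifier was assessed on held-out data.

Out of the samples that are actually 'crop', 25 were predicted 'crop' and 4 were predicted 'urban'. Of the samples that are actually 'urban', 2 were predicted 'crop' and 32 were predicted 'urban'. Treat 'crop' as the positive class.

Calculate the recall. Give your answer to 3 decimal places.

Recall = TP/(TP+FN) = 25/(25+4) = 25/29 = 0.862

0.862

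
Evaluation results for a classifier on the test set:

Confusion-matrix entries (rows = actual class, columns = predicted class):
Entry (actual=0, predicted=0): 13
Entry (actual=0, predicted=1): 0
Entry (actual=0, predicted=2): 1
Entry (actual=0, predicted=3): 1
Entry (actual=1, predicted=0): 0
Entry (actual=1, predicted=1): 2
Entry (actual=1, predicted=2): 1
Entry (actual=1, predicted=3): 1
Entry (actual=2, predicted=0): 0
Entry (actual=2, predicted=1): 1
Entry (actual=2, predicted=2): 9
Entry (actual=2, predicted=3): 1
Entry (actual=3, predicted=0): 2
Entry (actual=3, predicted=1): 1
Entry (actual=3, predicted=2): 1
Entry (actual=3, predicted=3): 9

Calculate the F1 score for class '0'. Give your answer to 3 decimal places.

0.867

Take TP from the diagonal, FP from the rest of the '0' prediction marginal, FN from the rest of the '0' actual marginal.
F1 score = 2·TP/(2·TP+FP+FN).
0: TP=13, FP=0+0+2=2, FN=0+1+1=2 → 26/30 = 0.8667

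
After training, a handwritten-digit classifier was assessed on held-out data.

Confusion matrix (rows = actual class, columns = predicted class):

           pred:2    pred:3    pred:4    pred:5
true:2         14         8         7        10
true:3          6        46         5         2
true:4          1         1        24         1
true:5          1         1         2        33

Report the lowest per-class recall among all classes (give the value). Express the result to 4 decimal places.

Per-class recall (TP/(TP+FN)):
  2: TP=14, FN=8+7+10=25 → 14/39 = 0.35897
  3: TP=46, FN=6+5+2=13 → 46/59 = 0.77966
  4: TP=24, FN=1+1+1=3 → 24/27 = 0.88889
  5: TP=33, FN=1+1+2=4 → 33/37 = 0.89189
Lowest is class '2' with recall = 0.3590.

0.3590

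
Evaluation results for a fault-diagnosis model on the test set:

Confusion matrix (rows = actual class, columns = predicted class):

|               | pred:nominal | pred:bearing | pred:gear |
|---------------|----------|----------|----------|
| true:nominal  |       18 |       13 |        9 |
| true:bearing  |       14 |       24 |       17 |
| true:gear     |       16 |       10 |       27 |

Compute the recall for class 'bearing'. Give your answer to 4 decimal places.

recall = TP/(TP+FN).
bearing: TP=24, FN=14+17=31 → 24/55 = 0.43636

0.4364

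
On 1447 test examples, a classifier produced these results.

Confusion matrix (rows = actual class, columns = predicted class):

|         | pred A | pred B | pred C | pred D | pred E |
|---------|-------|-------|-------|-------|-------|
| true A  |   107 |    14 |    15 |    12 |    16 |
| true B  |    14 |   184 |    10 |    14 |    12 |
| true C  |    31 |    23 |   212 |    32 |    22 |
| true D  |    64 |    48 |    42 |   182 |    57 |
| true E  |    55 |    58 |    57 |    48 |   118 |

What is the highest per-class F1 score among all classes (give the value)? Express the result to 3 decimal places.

0.656

Per-class F1 score (2·TP/(2·TP+FP+FN)):
  A: TP=107, FP=14+31+64+55=164, FN=14+15+12+16=57 → 214/435 = 0.4920
  B: TP=184, FP=14+23+48+58=143, FN=14+10+14+12=50 → 368/561 = 0.6560
  C: TP=212, FP=15+10+42+57=124, FN=31+23+32+22=108 → 424/656 = 0.6463
  D: TP=182, FP=12+14+32+48=106, FN=64+48+42+57=211 → 364/681 = 0.5345
  E: TP=118, FP=16+12+22+57=107, FN=55+58+57+48=218 → 236/561 = 0.4207
Highest is class 'B' with F1 score = 0.656.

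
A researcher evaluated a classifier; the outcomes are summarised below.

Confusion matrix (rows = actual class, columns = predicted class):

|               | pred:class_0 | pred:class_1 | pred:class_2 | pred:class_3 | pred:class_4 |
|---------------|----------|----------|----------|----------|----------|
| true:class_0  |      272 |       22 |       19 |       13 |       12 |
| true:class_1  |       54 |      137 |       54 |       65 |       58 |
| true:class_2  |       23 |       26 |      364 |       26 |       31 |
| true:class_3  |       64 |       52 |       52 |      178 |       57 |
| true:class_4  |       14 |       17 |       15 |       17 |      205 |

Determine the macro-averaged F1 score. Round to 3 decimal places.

0.611

Per-class F1 score (2·TP/(2·TP+FP+FN)):
  class_0: TP=272, FP=54+23+64+14=155, FN=22+19+13+12=66 → 544/765 = 0.7111
  class_1: TP=137, FP=22+26+52+17=117, FN=54+54+65+58=231 → 274/622 = 0.4405
  class_2: TP=364, FP=19+54+52+15=140, FN=23+26+26+31=106 → 728/974 = 0.7474
  class_3: TP=178, FP=13+65+26+17=121, FN=64+52+52+57=225 → 356/702 = 0.5071
  class_4: TP=205, FP=12+58+31+57=158, FN=14+17+15+17=63 → 410/631 = 0.6498
Macro-F1 score = mean = (0.7111 + 0.4405 + 0.7474 + 0.5071 + 0.6498) / 5 = 0.611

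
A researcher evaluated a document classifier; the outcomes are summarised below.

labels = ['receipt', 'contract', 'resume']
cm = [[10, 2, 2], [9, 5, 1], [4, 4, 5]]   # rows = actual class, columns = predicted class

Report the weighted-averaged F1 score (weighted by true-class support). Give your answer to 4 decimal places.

Per-class F1 score (2·TP/(2·TP+FP+FN)):
  receipt: TP=10, FP=9+4=13, FN=2+2=4 → 20/37 = 0.54054
  contract: TP=5, FP=2+4=6, FN=9+1=10 → 10/26 = 0.38462
  resume: TP=5, FP=2+1=3, FN=4+4=8 → 10/21 = 0.47619
Weighted-F1 score = Σ (supportᵢ/N)·F1 scoreᵢ with N=42: (14/42)·0.54054 + (15/42)·0.38462 + (13/42)·0.47619 = 0.4649

0.4649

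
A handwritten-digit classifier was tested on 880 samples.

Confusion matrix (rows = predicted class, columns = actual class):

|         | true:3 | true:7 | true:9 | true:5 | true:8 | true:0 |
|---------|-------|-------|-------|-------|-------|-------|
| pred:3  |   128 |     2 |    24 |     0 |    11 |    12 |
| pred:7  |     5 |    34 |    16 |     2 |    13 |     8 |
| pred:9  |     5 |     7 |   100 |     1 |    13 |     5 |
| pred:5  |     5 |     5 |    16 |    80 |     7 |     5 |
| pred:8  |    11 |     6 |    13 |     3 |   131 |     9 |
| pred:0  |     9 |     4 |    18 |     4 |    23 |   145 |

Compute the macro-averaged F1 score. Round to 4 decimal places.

Per-class F1 score (2·TP/(2·TP+FP+FN)):
  3: TP=128, FP=2+24+0+11+12=49, FN=5+5+5+11+9=35 → 256/340 = 0.75294
  7: TP=34, FP=5+16+2+13+8=44, FN=2+7+5+6+4=24 → 68/136 = 0.50000
  9: TP=100, FP=5+7+1+13+5=31, FN=24+16+16+13+18=87 → 200/318 = 0.62893
  5: TP=80, FP=5+5+16+7+5=38, FN=0+2+1+3+4=10 → 160/208 = 0.76923
  8: TP=131, FP=11+6+13+3+9=42, FN=11+13+13+7+23=67 → 262/371 = 0.70620
  0: TP=145, FP=9+4+18+4+23=58, FN=12+8+5+5+9=39 → 290/387 = 0.74935
Macro-F1 score = mean = (0.75294 + 0.50000 + 0.62893 + 0.76923 + 0.70620 + 0.74935) / 6 = 0.6844

0.6844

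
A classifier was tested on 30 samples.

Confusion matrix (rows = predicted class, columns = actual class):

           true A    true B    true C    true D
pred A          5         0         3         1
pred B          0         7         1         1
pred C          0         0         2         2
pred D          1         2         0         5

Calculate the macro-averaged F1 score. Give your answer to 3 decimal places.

0.608

Per-class F1 score (2·TP/(2·TP+FP+FN)):
  A: TP=5, FP=0+3+1=4, FN=0+0+1=1 → 10/15 = 0.6667
  B: TP=7, FP=0+1+1=2, FN=0+0+2=2 → 14/18 = 0.7778
  C: TP=2, FP=0+0+2=2, FN=3+1+0=4 → 4/10 = 0.4000
  D: TP=5, FP=1+2+0=3, FN=1+1+2=4 → 10/17 = 0.5882
Macro-F1 score = mean = (0.6667 + 0.7778 + 0.4000 + 0.5882) / 4 = 0.608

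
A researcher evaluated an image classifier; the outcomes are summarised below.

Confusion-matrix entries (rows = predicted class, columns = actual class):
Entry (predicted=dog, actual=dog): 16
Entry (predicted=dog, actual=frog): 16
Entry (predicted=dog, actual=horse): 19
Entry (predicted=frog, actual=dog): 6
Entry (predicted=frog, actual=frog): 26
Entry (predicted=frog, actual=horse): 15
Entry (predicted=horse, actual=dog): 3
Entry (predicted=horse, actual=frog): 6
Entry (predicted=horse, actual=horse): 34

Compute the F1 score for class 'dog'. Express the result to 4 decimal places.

0.4211

Treat 'dog' as positive and all other classes as negative.
F1 score = 2·TP/(2·TP+FP+FN).
dog: TP=16, FP=16+19=35, FN=6+3=9 → 32/76 = 0.42105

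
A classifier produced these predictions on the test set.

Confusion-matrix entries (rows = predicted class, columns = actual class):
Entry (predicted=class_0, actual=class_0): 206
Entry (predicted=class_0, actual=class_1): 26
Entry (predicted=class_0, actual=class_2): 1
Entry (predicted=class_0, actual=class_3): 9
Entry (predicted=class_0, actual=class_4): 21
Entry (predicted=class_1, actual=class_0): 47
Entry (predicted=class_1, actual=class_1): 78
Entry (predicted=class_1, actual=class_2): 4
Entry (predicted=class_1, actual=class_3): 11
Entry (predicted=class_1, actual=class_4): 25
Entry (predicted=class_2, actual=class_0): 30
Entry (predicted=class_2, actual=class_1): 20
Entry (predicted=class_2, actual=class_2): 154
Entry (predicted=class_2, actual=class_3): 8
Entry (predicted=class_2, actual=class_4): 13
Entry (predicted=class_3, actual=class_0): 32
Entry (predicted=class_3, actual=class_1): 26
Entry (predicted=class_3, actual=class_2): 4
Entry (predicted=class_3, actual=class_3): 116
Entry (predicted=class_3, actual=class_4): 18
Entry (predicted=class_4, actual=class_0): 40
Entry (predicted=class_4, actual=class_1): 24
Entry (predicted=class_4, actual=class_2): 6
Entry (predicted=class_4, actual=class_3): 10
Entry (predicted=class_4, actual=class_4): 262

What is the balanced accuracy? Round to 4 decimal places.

0.6932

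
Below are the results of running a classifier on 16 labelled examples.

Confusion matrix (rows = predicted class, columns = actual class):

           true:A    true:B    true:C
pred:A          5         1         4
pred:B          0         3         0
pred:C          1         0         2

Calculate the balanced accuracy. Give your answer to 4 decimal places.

Balanced accuracy = mean of per-class recall.
  A: recall = 5/6 = 0.83333
  B: recall = 3/4 = 0.75000
  C: recall = 2/6 = 0.33333
Mean = (0.83333 + 0.75000 + 0.33333) / 3 = 0.6389

0.6389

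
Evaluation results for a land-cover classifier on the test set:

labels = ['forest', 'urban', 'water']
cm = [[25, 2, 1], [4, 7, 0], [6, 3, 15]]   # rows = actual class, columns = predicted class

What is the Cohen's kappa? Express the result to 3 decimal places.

0.592

Observed agreement pₒ = trace/N = 47/63 = 0.7460
Expected agreement pₑ = Σ (rowᵢ·colᵢ)/N² = (28·35 + 11·12 + 24·16)/63² = 0.3769
κ = (pₒ − pₑ)/(1 − pₑ) = (0.7460 − 0.3769)/(1 − 0.3769) = 0.592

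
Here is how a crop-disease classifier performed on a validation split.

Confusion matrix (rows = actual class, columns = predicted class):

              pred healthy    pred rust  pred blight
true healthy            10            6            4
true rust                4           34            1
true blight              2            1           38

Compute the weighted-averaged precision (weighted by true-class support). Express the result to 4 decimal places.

Per-class precision (TP/(TP+FP)):
  healthy: TP=10, FP=4+2=6 → 10/16 = 0.62500
  rust: TP=34, FP=6+1=7 → 34/41 = 0.82927
  blight: TP=38, FP=4+1=5 → 38/43 = 0.88372
Weighted-precision = Σ (supportᵢ/N)·precisionᵢ with N=100: (20/100)·0.62500 + (39/100)·0.82927 + (41/100)·0.88372 = 0.8107

0.8107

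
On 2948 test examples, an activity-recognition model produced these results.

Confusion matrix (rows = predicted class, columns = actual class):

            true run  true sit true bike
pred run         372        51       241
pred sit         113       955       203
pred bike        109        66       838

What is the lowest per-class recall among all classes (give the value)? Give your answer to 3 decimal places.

0.626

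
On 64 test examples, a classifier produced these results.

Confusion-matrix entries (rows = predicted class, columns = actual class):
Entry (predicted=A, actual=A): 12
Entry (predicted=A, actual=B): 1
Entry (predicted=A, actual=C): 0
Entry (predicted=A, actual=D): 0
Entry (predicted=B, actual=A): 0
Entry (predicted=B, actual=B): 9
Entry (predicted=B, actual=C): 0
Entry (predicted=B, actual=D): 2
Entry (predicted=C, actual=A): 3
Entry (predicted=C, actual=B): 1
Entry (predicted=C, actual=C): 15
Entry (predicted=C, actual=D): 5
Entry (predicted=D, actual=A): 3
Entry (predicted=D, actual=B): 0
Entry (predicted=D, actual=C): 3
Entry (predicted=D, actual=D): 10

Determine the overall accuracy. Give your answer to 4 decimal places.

0.7188

Accuracy = trace / total = (12+9+15+10=46) / 64 = 46/64 = 0.7188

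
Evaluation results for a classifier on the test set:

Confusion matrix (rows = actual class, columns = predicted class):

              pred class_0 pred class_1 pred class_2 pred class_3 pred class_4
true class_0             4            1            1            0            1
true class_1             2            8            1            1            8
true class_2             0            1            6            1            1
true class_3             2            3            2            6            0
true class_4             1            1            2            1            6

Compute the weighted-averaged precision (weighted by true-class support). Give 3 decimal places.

Per-class precision (TP/(TP+FP)):
  class_0: TP=4, FP=2+0+2+1=5 → 4/9 = 0.4444
  class_1: TP=8, FP=1+1+3+1=6 → 8/14 = 0.5714
  class_2: TP=6, FP=1+1+2+2=6 → 6/12 = 0.5000
  class_3: TP=6, FP=0+1+1+1=3 → 6/9 = 0.6667
  class_4: TP=6, FP=1+8+1+0=10 → 6/16 = 0.3750
Weighted-precision = Σ (supportᵢ/N)·precisionᵢ with N=60: (7/60)·0.4444 + (20/60)·0.5714 + (9/60)·0.5000 + (13/60)·0.6667 + (11/60)·0.3750 = 0.531

0.531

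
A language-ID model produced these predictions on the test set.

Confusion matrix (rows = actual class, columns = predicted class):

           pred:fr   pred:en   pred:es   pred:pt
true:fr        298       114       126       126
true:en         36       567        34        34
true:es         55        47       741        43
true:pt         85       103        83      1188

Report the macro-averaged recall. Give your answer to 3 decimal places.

Per-class recall (TP/(TP+FN)):
  fr: TP=298, FN=114+126+126=366 → 298/664 = 0.4488
  en: TP=567, FN=36+34+34=104 → 567/671 = 0.8450
  es: TP=741, FN=55+47+43=145 → 741/886 = 0.8363
  pt: TP=1188, FN=85+103+83=271 → 1188/1459 = 0.8143
Macro-recall = mean = (0.4488 + 0.8450 + 0.8363 + 0.8143) / 4 = 0.736

0.736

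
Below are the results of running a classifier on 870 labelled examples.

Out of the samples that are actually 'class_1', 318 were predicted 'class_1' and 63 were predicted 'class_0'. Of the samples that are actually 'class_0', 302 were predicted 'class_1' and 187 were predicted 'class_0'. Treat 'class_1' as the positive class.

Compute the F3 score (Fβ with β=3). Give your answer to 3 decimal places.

Fβ = (1+β²)·TP / ((1+β²)·TP + β²·FN + FP), with β²=9
= 10·318 / (10·318 + 9·63 + 302) = 0.785

0.785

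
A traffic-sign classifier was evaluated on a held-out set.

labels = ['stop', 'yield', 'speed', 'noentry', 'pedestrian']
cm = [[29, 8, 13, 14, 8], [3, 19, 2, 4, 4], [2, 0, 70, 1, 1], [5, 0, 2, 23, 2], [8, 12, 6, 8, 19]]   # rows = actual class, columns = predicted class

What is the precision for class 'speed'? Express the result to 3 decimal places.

0.753

One-vs-rest for 'speed': TP = diagonal; FP = other classes predicted 'speed'; FN = 'speed' predicted as other.
precision = TP/(TP+FP).
speed: TP=70, FP=13+2+2+6=23 → 70/93 = 0.7527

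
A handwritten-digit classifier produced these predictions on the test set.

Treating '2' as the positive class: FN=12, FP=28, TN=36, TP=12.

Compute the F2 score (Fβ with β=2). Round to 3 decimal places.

0.441

Fβ = (1+β²)·TP / ((1+β²)·TP + β²·FN + FP), with β²=4
= 5·12 / (5·12 + 4·12 + 28) = 0.441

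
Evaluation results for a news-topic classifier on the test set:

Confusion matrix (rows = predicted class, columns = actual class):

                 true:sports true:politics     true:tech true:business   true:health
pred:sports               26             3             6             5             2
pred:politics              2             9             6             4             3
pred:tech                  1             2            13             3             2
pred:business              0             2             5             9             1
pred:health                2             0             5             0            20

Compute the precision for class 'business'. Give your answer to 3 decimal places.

0.529

precision = TP/(TP+FP).
business: TP=9, FP=0+2+5+1=8 → 9/17 = 0.5294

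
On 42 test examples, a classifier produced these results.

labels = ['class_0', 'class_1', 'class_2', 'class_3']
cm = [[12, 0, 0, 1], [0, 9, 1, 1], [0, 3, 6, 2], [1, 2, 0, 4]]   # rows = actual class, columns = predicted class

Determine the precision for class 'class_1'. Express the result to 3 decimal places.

precision = TP/(TP+FP).
class_1: TP=9, FP=0+3+2=5 → 9/14 = 0.6429

0.643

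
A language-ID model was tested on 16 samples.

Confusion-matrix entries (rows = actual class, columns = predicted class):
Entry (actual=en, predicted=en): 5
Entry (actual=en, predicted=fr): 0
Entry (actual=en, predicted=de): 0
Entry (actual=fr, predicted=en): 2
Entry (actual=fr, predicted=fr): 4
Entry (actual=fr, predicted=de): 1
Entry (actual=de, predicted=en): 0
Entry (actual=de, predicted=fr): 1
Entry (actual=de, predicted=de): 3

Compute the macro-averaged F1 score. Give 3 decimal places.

0.750

Per-class F1 score (2·TP/(2·TP+FP+FN)):
  en: TP=5, FP=2+0=2, FN=0+0=0 → 10/12 = 0.8333
  fr: TP=4, FP=0+1=1, FN=2+1=3 → 8/12 = 0.6667
  de: TP=3, FP=0+1=1, FN=0+1=1 → 6/8 = 0.7500
Macro-F1 score = mean = (0.8333 + 0.6667 + 0.7500) / 3 = 0.750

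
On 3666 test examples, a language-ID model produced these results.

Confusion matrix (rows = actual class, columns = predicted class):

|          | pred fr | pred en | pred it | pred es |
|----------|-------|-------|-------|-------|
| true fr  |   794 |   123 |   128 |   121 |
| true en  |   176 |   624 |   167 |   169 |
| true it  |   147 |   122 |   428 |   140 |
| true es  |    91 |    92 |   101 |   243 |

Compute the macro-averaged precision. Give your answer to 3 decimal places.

0.547

Per-class precision (TP/(TP+FP)):
  fr: TP=794, FP=176+147+91=414 → 794/1208 = 0.6573
  en: TP=624, FP=123+122+92=337 → 624/961 = 0.6493
  it: TP=428, FP=128+167+101=396 → 428/824 = 0.5194
  es: TP=243, FP=121+169+140=430 → 243/673 = 0.3611
Macro-precision = mean = (0.6573 + 0.6493 + 0.5194 + 0.3611) / 4 = 0.547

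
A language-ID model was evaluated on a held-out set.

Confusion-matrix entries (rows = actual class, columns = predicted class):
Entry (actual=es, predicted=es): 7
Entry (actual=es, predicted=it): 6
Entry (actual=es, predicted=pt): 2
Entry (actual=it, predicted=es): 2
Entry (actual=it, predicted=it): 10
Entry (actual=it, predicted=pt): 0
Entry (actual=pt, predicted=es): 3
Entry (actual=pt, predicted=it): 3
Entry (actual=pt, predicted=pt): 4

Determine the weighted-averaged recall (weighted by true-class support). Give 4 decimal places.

Per-class recall (TP/(TP+FN)):
  es: TP=7, FN=6+2=8 → 7/15 = 0.46667
  it: TP=10, FN=2+0=2 → 10/12 = 0.83333
  pt: TP=4, FN=3+3=6 → 4/10 = 0.40000
Weighted-recall = Σ (supportᵢ/N)·recallᵢ with N=37: (15/37)·0.46667 + (12/37)·0.83333 + (10/37)·0.40000 = 0.5676

0.5676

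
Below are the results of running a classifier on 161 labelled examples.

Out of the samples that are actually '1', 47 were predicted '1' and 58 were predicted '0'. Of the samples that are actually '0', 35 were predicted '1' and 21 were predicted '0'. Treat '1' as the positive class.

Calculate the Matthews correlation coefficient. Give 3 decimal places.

-0.169

MCC = (TP·TN − FP·FN) / √((TP+FP)(TP+FN)(TN+FP)(TN+FN))
Numerator = 47·21 − 35·58 = -1043
Denominator = √(82·105·56·79) = √38090640 = 6171.7615
MCC = -1043 / 6171.7615 = -0.169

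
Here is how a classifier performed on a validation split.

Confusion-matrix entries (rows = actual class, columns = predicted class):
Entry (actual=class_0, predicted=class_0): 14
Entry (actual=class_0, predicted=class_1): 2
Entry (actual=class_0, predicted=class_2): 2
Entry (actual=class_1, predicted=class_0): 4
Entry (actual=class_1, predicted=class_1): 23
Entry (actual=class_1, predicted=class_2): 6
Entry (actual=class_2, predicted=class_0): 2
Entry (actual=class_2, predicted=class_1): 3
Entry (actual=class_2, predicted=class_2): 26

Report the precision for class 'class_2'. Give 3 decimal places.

Treat 'class_2' as positive and all other classes as negative.
precision = TP/(TP+FP).
class_2: TP=26, FP=2+6=8 → 26/34 = 0.7647

0.765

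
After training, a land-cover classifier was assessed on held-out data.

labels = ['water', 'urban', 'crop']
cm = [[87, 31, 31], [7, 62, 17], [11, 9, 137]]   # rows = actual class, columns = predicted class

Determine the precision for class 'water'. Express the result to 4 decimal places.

0.8286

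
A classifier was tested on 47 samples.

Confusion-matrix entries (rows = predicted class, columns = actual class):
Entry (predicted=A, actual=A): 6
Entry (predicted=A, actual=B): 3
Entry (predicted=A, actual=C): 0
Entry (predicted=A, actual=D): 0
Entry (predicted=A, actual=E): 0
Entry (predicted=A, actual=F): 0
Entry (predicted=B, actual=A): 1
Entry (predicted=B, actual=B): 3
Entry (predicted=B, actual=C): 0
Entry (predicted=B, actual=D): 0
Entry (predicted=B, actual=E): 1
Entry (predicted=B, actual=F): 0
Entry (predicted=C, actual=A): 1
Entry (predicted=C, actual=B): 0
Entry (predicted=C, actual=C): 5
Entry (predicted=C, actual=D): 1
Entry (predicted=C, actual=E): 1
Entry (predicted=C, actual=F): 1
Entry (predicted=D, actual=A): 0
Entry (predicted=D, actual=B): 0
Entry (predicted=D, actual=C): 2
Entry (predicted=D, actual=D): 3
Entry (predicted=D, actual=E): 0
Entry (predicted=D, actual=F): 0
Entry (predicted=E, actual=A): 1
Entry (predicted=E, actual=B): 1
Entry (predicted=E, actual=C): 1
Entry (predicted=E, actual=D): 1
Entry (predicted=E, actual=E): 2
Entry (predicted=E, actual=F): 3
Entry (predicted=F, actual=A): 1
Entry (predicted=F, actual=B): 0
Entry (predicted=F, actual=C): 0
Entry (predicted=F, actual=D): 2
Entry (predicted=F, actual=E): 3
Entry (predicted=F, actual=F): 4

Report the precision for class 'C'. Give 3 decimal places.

Treat 'C' as positive and all other classes as negative.
precision = TP/(TP+FP).
C: TP=5, FP=1+0+1+1+1=4 → 5/9 = 0.5556

0.556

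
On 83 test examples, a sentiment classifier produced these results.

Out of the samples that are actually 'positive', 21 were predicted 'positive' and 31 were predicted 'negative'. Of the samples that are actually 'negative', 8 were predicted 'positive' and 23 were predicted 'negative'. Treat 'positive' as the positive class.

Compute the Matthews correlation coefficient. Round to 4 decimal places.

MCC = (TP·TN − FP·FN) / √((TP+FP)(TP+FN)(TN+FP)(TN+FN))
Numerator = 21·23 − 8·31 = 235
Denominator = √(29·52·31·54) = √2524392 = 1588.8335
MCC = 235 / 1588.8335 = 0.1479

0.1479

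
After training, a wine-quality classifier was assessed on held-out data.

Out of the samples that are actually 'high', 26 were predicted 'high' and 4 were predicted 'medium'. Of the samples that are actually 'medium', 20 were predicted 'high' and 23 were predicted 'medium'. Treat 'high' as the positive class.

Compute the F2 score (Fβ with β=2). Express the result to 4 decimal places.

0.7831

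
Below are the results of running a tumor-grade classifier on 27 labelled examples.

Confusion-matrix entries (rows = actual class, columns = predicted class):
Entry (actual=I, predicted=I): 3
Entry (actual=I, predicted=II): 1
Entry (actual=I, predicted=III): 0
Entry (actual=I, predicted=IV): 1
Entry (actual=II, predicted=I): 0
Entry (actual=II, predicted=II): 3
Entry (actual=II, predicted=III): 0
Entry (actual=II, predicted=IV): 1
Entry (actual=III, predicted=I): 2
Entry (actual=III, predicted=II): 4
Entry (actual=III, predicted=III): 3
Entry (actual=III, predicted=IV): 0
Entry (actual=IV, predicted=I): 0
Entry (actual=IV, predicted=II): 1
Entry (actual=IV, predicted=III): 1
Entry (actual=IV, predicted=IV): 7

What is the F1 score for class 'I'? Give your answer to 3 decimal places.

Take TP from the diagonal, FP from the rest of the 'I' prediction marginal, FN from the rest of the 'I' actual marginal.
F1 score = 2·TP/(2·TP+FP+FN).
I: TP=3, FP=0+2+0=2, FN=1+0+1=2 → 6/10 = 0.6000

0.600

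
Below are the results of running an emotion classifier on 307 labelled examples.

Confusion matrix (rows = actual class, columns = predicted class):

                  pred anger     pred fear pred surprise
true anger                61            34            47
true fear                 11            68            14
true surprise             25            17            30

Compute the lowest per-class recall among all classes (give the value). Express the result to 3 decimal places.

Per-class recall (TP/(TP+FN)):
  anger: TP=61, FN=34+47=81 → 61/142 = 0.4296
  fear: TP=68, FN=11+14=25 → 68/93 = 0.7312
  surprise: TP=30, FN=25+17=42 → 30/72 = 0.4167
Lowest is class 'surprise' with recall = 0.417.

0.417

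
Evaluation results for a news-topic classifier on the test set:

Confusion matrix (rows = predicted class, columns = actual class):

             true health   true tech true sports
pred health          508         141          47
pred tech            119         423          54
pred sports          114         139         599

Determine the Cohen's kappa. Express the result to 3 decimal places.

Observed agreement pₒ = trace/N = 1530/2144 = 0.7136
Expected agreement pₑ = Σ (rowᵢ·colᵢ)/N² = (741·696 + 703·596 + 700·852)/2144² = 0.3331
κ = (pₒ − pₑ)/(1 − pₑ) = (0.7136 − 0.3331)/(1 − 0.3331) = 0.571

0.571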